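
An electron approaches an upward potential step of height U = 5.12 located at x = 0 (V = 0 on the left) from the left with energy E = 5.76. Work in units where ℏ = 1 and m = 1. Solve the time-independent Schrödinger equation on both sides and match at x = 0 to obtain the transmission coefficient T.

On each side the TISE gives plane waves with k = √(2m(E − V))/ℏ: k₁ = √(2·1·5.76) = 3.394, k₂ = √(2·1·0.64) = 1.131.
Continuity of ψ and ψ′ at the step yields the reflection amplitude r = (k₁ − k₂)/(k₁ + k₂) = 0.5000; thus R = |r|² = 0.2500, T = 0.7500.

T = 0.750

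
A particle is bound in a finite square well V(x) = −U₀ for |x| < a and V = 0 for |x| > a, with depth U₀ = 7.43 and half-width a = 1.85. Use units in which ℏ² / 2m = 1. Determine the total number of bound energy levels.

N = 4

Define the well-strength parameter z₀ = (a/ℏ)√(2mU₀) = 1.85 × √(2·0.5·7.43) = 5.043.
The even/odd transcendental equations gain one root per π/2 in z₀, giving N = 1 + ⌊2z₀/π⌋ = 1 + ⌊3.210⌋ = 4.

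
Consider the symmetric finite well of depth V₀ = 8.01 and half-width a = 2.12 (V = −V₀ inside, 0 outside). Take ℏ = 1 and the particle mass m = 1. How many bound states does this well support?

N = 6

Define the well-strength parameter z₀ = (a/ℏ)√(2mV₀) = 2.12 × √(2·1·8.01) = 8.485.
The even/odd transcendental equations gain one root per π/2 in z₀, giving N = 1 + ⌊2z₀/π⌋ = 1 + ⌊5.402⌋ = 6.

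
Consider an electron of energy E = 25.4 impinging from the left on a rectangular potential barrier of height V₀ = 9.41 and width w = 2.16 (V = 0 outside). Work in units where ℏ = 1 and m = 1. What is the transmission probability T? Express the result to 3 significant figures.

E > V₀: inside the barrier k₂ = √(2m(E − V₀))/ℏ = 5.655, k₂w = 12.21.
T = [1 + V₀² sin²(k₂w) / (4E(E − V₀))]⁻¹ = 1/1.006 = 0.994.

T = 0.994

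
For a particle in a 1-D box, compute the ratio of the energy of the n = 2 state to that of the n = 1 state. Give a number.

4

Since E_n ∝ n², the ratio is (2/1)² = 4.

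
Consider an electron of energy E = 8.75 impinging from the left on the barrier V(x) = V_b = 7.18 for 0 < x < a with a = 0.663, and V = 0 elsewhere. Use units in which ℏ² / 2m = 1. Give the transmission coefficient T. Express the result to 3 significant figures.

Above the barrier the interior wavenumber is k₂ = √(2m(E − V_b))/ℏ = 1.253, giving phase k₂a = 0.8307.
T = [1 + V_b² sin²(k₂a) / (4E(E − V_b))]⁻¹ = 1/1.512 = 0.662.

T = 0.662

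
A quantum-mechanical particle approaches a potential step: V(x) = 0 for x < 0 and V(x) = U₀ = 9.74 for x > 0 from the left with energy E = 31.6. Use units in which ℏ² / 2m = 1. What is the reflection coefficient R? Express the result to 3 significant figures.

On each side the TISE gives plane waves with k = √(2m(E − V))/ℏ: k₁ = √(2·½·31.6) = 5.621, k₂ = √(2·½·21.86) = 4.675.
Matching ψ and ψ′ at x = 0 gives r = (k₁ − k₂)/(k₁ + k₂), so R = r² = 0.008439 and T = 1 − R = 0.9916.

R = 0.00844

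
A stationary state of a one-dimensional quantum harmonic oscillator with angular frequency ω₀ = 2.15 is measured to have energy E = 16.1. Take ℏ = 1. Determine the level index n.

n = 7

Invert E_n = (n + ½)ℏω₀: n = E/ℏω₀ − ½ = 6.988, so n = 7.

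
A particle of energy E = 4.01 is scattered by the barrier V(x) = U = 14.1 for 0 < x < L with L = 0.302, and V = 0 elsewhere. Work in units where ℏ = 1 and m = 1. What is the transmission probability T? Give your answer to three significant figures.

E < U: inside the barrier ψ ∝ e^{±κx} with κ = √(2m(U − E))/ℏ = 4.492.
κL = 1.357, sinh(κL) = 1.813.
Matching ψ, ψ′ at both faces gives T = [1 + U² sinh²(κL) / (4E(U − E))]⁻¹ = 1/5.037 = 0.199.

T = 0.199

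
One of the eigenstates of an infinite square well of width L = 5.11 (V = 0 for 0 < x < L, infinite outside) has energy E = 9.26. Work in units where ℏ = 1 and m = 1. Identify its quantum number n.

From E_n = n²π²ℏ²/(2mL²) invert to n = √(2mL²E)/(πℏ).
n = (5.11/π) × √(2 × 1 × 9.26) = 7.000 → n = 7.

n = 7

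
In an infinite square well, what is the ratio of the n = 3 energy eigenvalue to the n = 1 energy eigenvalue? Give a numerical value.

9

E_n = n²π²ℏ²/(2mL²) so the ratio is n₂²/n₁² = 9/1 = 9.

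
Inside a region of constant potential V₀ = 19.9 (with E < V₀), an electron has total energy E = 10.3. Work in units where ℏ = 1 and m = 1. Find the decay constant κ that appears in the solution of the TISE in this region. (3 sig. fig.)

κ = 4.38

Since E < V₀ the TISE in this region is ψ'' = κ²ψ with κ = √(2m(V₀ − E))/ℏ.
κ = √(2 × 1 × 9.6) = 4.382.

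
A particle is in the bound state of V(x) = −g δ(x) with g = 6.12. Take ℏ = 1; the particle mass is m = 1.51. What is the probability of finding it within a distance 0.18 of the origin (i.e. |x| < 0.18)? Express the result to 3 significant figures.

P = 0.964

The normalised bound state is ψ = √κ e^{−κ|x|} with κ = mg/ℏ² = 9.241.
P(|x| < d) = ∫_{−d}^{d} κ e^{−2κ|x|} dx = 1 − e^{−2κd} = 1 − e^{−3.327} = 0.9641.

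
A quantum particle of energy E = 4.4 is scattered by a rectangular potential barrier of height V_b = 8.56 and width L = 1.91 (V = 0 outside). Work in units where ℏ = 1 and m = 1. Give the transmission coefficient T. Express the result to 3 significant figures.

T = 0.0000655

Since E < V_b the interior solution is evanescent with decay constant κ = √(2m(V_b − E))/ℏ = 2.884.
κL = 5.509, sinh(κL) = 123.5.
Matching ψ, ψ′ at both faces gives T = [1 + V_b² sinh²(κL) / (4E(V_b − E))]⁻¹ = 1/15260 = 0.0000655.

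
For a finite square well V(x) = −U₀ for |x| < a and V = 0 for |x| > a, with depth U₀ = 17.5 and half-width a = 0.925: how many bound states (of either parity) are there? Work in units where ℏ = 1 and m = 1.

N = 4

The dimensionless depth is z₀ = a√(2mU₀)/ℏ = 0.925 × √(35.00) = 5.472.
A new bound state (alternating even/odd) appears each time z₀ passes a multiple of π/2, so N = ⌊2z₀/π⌋ + 1 = ⌊3.484⌋ + 1 = 4.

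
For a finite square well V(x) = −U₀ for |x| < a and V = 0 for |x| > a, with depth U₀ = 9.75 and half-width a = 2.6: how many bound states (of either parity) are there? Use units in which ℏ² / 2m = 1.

N = 6

Define the well-strength parameter z₀ = (a/ℏ)√(2mU₀) = 2.6 × √(2·0.5·9.75) = 8.118.
The even/odd transcendental equations gain one root per π/2 in z₀, giving N = 1 + ⌊2z₀/π⌋ = 1 + ⌊5.168⌋ = 6.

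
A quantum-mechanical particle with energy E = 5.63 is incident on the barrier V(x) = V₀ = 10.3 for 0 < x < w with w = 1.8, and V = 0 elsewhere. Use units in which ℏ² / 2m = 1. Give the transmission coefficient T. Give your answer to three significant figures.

T = 0.00166

Since E < V₀ the interior solution is evanescent with decay constant κ = √(2m(V₀ − E))/ℏ = 2.161.
κw = 3.890, sinh(κw) = 24.44.
The exact tunnelling result is T⁻¹ = 1 + V₀² sinh²(κw) / [4E(V₀ − E)] = 603.6, so T = 0.00166.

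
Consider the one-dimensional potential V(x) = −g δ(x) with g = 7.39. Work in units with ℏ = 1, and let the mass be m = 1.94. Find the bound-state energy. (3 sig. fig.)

For x ≠ 0 the bound state is ψ ∝ e^{−κ|x|}; integrating the TISE across the delta gives the cusp condition 2κ = 2mg/ℏ², so κ = 14.34.
Then E = −ℏ²κ²/(2m) = −mg²/(2ℏ²) = -52.97.

E = -53.0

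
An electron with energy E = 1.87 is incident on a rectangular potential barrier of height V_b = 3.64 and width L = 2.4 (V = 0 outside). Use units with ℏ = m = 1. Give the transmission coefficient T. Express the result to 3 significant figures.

T = 0.000478

E < V_b: inside the barrier ψ ∝ e^{±κx} with κ = √(2m(V_b − E))/ℏ = 1.881.
κL = 4.516, sinh(κL) = 45.71.
The exact tunnelling result is T⁻¹ = 1 + V_b² sinh²(κL) / [4E(V_b − E)] = 2092, so T = 0.000478.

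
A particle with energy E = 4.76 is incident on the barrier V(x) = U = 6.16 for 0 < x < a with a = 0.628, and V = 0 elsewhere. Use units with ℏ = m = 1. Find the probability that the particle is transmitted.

T = 0.308

E < U: inside the barrier ψ ∝ e^{±κx} with κ = √(2m(U − E))/ℏ = 1.673.
κa = 1.051, sinh(κa) = 1.255.
Matching ψ, ψ′ at both faces gives T = [1 + U² sinh²(κa) / (4E(U − E))]⁻¹ = 1/3.243 = 0.308.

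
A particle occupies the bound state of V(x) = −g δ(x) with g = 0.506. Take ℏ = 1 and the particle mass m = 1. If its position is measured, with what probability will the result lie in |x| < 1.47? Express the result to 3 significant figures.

P = 0.774

The normalised bound state is ψ = √κ e^{−κ|x|} with κ = mg/ℏ² = 0.5060.
P(|x| < d) = ∫_{−d}^{d} κ e^{−2κ|x|} dx = 1 − e^{−2κd} = 1 − e^{−1.488} = 0.7741.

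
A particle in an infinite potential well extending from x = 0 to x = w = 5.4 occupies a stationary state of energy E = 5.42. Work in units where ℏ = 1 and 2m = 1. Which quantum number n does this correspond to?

For an infinite well E_n = n²π²ℏ²/(2mw²), so n = (w/πℏ)√(2mE).
n = (5.4/π) × √(2 × 0.5 × 5.42) = 4.002 → n = 4.

n = 4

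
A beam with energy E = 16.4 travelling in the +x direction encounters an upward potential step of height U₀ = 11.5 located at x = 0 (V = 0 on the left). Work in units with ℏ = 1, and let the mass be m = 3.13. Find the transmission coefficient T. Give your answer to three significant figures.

On each side the TISE gives plane waves with k = √(2m(E − V))/ℏ: k₁ = √(2·3.13·16.4) = 10.13, k₂ = √(2·3.13·4.9) = 5.538.
Continuity of ψ and ψ′ at the step yields the reflection amplitude r = (k₁ − k₂)/(k₁ + k₂) = 0.2932; thus R = |r|² = 0.08594, T = 0.9141.

T = 0.914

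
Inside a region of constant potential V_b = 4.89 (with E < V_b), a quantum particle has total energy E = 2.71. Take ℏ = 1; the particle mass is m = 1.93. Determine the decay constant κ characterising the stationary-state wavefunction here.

κ = 2.90

Since E < V_b the TISE in this region is ψ'' = κ²ψ with κ = √(2m(V_b − E))/ℏ.
κ = √(2 × 1.93 × 2.18) = 2.901.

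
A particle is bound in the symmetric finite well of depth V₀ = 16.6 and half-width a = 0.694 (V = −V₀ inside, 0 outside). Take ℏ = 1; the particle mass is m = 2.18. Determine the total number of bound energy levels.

N = 4

The dimensionless depth is z₀ = a√(2mV₀)/ℏ = 0.694 × √(72.38) = 5.904.
The even/odd transcendental equations gain one root per π/2 in z₀, giving N = 1 + ⌊2z₀/π⌋ = 1 + ⌊3.759⌋ = 4.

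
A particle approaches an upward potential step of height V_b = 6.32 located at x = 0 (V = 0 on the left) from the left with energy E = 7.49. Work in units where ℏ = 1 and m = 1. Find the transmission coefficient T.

The wavenumbers are k₁ = √(2mE)/ℏ = 3.870 on the left and k₂ = √(2m(E − V_b))/ℏ = 1.530 on the right.
Continuity of ψ and ψ′ at the step yields the reflection amplitude r = (k₁ − k₂)/(k₁ + k₂) = 0.4335; thus R = |r|² = 0.1879, T = 0.8121.

T = 0.812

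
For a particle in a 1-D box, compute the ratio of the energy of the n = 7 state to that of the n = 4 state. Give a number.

3.0625

E_n = n²π²ℏ²/(2mL²) so the ratio is n₂²/n₁² = 49/16 = 3.0625.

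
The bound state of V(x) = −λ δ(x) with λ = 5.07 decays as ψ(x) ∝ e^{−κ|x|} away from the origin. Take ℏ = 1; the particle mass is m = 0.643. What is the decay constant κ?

Integrate −(ℏ²/2m)ψ'' − λδ(x)ψ = Eψ from −ε to +ε: the ψ'' term gives ψ'(0⁺) − ψ'(0⁻) and the δ term gives −(2mλ/ℏ²)ψ(0).
With ψ ∝ e^{−κ|x|} this yields −2κ = −2mλ/ℏ², so κ = mλ/ℏ² = 3.260.

κ = 3.26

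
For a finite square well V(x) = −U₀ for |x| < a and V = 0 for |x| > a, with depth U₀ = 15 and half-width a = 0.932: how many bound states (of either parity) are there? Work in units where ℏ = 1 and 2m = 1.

N = 3

Define the well-strength parameter z₀ = (a/ℏ)√(2mU₀) = 0.932 × √(2·0.5·15) = 3.610.
A new bound state (alternating even/odd) appears each time z₀ passes a multiple of π/2, so N = ⌊2z₀/π⌋ + 1 = ⌊2.298⌋ + 1 = 3.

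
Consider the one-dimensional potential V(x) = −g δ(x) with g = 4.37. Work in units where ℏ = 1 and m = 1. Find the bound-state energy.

For x ≠ 0 the bound state is ψ ∝ e^{−κ|x|}; integrating the TISE across the delta gives the cusp condition 2κ = 2mg/ℏ², so κ = 4.370.
Then E = −ℏ²κ²/(2m) = −mg²/(2ℏ²) = -9.548.

E = -9.55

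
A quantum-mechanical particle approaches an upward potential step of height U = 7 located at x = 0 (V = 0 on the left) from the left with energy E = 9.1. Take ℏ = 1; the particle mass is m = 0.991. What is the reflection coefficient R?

R = 0.123

On each side the TISE gives plane waves with k = √(2m(E − V))/ℏ: k₁ = √(2·0.991·9.1) = 4.247, k₂ = √(2·0.991·2.1) = 2.040.
Matching ψ and ψ′ at x = 0 gives r = (k₁ − k₂)/(k₁ + k₂), so R = r² = 0.1232 and T = 1 − R = 0.8768.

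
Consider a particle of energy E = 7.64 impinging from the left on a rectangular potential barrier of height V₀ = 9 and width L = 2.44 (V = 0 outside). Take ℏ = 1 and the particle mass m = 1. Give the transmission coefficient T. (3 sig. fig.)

Since E < V₀ the interior solution is evanescent with decay constant κ = √(2m(V₀ − E))/ℏ = 1.649.
κL = 4.024, sinh(κL) = 27.96.
Matching ψ, ψ′ at both faces gives T = [1 + V₀² sinh²(κL) / (4E(V₀ − E))]⁻¹ = 1/1524 = 0.000656.

T = 0.000656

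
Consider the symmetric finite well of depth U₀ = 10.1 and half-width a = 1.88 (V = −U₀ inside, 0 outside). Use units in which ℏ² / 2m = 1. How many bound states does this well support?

N = 4

Define the well-strength parameter z₀ = (a/ℏ)√(2mU₀) = 1.88 × √(2·0.5·10.1) = 5.975.
A new bound state (alternating even/odd) appears each time z₀ passes a multiple of π/2, so N = ⌊2z₀/π⌋ + 1 = ⌊3.804⌋ + 1 = 4.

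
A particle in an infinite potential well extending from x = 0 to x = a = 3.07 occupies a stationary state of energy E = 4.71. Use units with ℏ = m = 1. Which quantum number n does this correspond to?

n = 3

From E_n = n²π²ℏ²/(2ma²) invert to n = √(2ma²E)/(πℏ).
n = (3.07/π) × √(2 × 1 × 4.71) = 2.999 → n = 3.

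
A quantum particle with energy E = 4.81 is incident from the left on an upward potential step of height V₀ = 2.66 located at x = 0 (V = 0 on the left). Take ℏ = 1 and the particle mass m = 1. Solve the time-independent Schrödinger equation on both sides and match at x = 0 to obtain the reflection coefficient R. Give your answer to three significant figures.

R = 0.0395

The wavenumbers are k₁ = √(2mE)/ℏ = 3.102 on the left and k₂ = √(2m(E − V₀))/ℏ = 2.074 on the right.
Matching ψ and ψ′ at x = 0 gives r = (k₁ − k₂)/(k₁ + k₂), so R = r² = 0.03945 and T = 1 − R = 0.9605.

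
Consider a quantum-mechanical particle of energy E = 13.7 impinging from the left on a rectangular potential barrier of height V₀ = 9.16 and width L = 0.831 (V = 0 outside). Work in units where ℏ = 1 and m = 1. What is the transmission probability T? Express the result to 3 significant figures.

Above the barrier the interior wavenumber is k₂ = √(2m(E − V₀))/ℏ = 3.013, giving phase k₂L = 2.504.
T = [1 + V₀² sin²(k₂L) / (4E(E − V₀))]⁻¹ = 1/1.119 = 0.893.

T = 0.893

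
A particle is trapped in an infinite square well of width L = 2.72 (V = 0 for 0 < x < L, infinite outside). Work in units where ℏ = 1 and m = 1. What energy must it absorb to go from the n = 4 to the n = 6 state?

ΔE = 13.3

E_n = n²π²ℏ²/(2mL²), so ΔE = (6² − 4²) π²ℏ²/(2mL²).
ΔE = 20 × π² / (2 × 1 × 2.72²) = 13.34.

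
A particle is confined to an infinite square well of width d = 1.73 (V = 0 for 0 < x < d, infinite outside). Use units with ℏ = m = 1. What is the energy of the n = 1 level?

The infinite-well eigenfunctions ψ_n = √(2/d) sin(nπx/d) vanish at both walls, giving E_n = n²π²ℏ²/(2md²).
E_1 = 1² × π² / (2 × 1 × 1.73²) = 1.649.

E = 1.65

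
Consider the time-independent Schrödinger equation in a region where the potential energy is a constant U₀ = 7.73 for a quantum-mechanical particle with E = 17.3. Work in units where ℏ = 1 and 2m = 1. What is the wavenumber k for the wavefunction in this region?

With E > U₀ the solution is oscillatory, ψ ∝ e^{±ikx} with k = √(2m(E − U₀))/ℏ.
k = √(2 × 0.5 × 9.57) = 3.094.

k = 3.09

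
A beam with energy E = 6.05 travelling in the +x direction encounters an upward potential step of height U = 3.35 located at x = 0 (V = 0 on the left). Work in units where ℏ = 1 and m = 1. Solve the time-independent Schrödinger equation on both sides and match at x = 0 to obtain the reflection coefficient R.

R = 0.0396

The wavenumbers are k₁ = √(2mE)/ℏ = 3.479 on the left and k₂ = √(2m(E − U))/ℏ = 2.324 on the right.
Matching ψ and ψ′ at x = 0 gives r = (k₁ − k₂)/(k₁ + k₂), so R = r² = 0.03961 and T = 1 − R = 0.9604.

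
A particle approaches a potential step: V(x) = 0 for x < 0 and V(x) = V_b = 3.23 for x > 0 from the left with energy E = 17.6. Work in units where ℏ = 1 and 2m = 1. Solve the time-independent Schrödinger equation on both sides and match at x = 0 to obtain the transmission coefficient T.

T = 0.997

The wavenumbers are k₁ = √(2mE)/ℏ = 4.195 on the left and k₂ = √(2m(E − V_b))/ℏ = 3.791 on the right.
Continuity of ψ and ψ′ at the step yields the reflection amplitude r = (k₁ − k₂)/(k₁ + k₂) = 0.05065; thus R = |r|² = 0.002565, T = 0.9974.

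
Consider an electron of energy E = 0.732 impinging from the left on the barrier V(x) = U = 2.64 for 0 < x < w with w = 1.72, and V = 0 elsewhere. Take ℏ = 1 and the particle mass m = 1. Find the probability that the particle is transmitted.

E < U: inside the barrier ψ ∝ e^{±κx} with κ = √(2m(U − E))/ℏ = 1.953.
κw = 3.360, sinh(κw) = 14.38.
The exact tunnelling result is T⁻¹ = 1 + U² sinh²(κw) / [4E(U − E)] = 258.8, so T = 0.00386.

T = 0.00386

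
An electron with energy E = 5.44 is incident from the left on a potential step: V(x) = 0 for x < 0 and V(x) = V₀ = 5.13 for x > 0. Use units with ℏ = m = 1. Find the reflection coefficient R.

The wavenumbers are k₁ = √(2mE)/ℏ = 3.298 on the left and k₂ = √(2m(E − V₀))/ℏ = 0.7874 on the right.
Continuity of ψ and ψ′ at the step yields the reflection amplitude r = (k₁ − k₂)/(k₁ + k₂) = 0.6146; thus R = |r|² = 0.3777, T = 0.6223.

R = 0.378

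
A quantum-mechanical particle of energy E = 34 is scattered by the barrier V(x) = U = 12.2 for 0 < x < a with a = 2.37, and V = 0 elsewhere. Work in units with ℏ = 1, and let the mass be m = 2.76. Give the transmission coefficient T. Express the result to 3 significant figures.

E > U: inside the barrier k₂ = √(2m(E − U))/ℏ = 10.97, k₂a = 26.00.
Matching at both interfaces gives T⁻¹ = 1 + U² sin²(k₂a) / [4E(E − U)] = 1.029, hence T = 0.972.

T = 0.972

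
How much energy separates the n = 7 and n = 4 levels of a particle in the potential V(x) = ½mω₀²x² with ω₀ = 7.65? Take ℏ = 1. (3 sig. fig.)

ΔE = 23.0

E_n = ℏω₀(n + ½), so ΔE = (7 − 4) ℏω₀ = 3 × 7.65 = 22.95.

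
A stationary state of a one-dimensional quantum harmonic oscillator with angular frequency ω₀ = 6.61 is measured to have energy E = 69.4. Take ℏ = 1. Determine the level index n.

Invert E_n = (n + ½)ℏω₀: n = E/ℏω₀ − ½ = 9.999, so n = 10.

n = 10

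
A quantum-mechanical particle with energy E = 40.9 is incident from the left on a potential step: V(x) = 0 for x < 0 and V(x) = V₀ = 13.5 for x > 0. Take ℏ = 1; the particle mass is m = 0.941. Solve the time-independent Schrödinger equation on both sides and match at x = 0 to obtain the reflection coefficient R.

On each side the TISE gives plane waves with k = √(2m(E − V))/ℏ: k₁ = √(2·0.941·40.9) = 8.773, k₂ = √(2·0.941·27.4) = 7.181.
Continuity of ψ and ψ′ at the step yields the reflection amplitude r = (k₁ − k₂)/(k₁ + k₂) = 0.09981; thus R = |r|² = 0.009963, T = 0.9900.

R = 0.00996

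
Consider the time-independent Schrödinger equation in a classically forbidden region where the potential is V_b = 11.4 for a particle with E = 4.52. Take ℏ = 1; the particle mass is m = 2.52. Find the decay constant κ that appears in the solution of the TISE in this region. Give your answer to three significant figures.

κ = 5.89

Since E < V_b the TISE in this region is ψ'' = κ²ψ with κ = √(2m(V_b − E))/ℏ.
κ = √(2 × 2.52 × 6.88) = 5.889.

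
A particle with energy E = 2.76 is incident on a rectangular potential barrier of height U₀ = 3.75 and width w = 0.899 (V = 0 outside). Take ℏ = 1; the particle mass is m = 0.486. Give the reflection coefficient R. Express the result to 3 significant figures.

E < U₀: inside the barrier ψ ∝ e^{±κx} with κ = √(2m(U₀ − E))/ℏ = 0.9810.
κw = 0.8819, sinh(κw) = 1.001.
The exact tunnelling result is T⁻¹ = 1 + U₀² sinh²(κw) / [4E(U₀ − E)] = 2.288, so T = 0.437.
R = 1 − T = 0.563.

R = 0.563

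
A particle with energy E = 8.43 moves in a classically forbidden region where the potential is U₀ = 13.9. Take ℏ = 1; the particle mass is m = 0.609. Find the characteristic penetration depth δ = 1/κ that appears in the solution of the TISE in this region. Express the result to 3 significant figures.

Since E < U₀ the TISE in this region is ψ'' = κ²ψ with κ = √(2m(U₀ − E))/ℏ.
κ = √(2 × 0.609 × 5.47) = 2.581. The penetration depth is δ = 1/κ = 0.387.

δ = 0.387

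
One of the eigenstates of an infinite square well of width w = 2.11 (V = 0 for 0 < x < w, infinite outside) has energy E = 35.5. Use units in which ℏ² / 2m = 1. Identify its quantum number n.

n = 4

From E_n = n²π²ℏ²/(2mw²) invert to n = √(2mw²E)/(πℏ).
n = (2.11/π) × √(2 × 0.5 × 35.5) = 4.002 → n = 4.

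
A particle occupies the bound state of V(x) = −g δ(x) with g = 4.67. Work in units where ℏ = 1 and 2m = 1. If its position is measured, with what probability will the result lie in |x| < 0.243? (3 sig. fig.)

P = 0.679

The normalised bound state is ψ = √κ e^{−κ|x|} with κ = mg/ℏ² = 2.335.
P(|x| < d) = ∫_{−d}^{d} κ e^{−2κ|x|} dx = 1 − e^{−2κd} = 1 − e^{−1.135} = 0.6785.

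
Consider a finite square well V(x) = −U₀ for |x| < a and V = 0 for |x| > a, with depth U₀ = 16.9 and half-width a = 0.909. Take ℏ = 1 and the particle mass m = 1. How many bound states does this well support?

N = 4

Define the well-strength parameter z₀ = (a/ℏ)√(2mU₀) = 0.909 × √(2·1·16.9) = 5.285.
The even/odd transcendental equations gain one root per π/2 in z₀, giving N = 1 + ⌊2z₀/π⌋ = 1 + ⌊3.364⌋ = 4.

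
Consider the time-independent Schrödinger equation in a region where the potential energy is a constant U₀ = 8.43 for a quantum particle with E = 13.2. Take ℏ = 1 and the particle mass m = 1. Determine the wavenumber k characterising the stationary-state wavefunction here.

With E > U₀ the solution is oscillatory, ψ ∝ e^{±ikx} with k = √(2m(E − U₀))/ℏ.
k = √(2 × 1 × 4.77) = 3.089.

k = 3.09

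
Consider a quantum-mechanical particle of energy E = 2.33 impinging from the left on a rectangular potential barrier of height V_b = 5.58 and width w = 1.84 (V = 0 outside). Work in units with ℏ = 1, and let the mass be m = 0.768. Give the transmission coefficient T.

T = 0.00104

Since E < V_b the interior solution is evanescent with decay constant κ = √(2m(V_b − E))/ℏ = 2.234.
κw = 4.111, sinh(κw) = 30.50.
Matching ψ, ψ′ at both faces gives T = [1 + V_b² sinh²(κw) / (4E(V_b − E))]⁻¹ = 1/957.1 = 0.00104.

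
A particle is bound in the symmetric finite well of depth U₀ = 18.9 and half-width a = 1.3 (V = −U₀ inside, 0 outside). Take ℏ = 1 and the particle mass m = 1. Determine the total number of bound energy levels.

Define the well-strength parameter z₀ = (a/ℏ)√(2mU₀) = 1.3 × √(2·1·18.9) = 7.993.
A new bound state (alternating even/odd) appears each time z₀ passes a multiple of π/2, so N = ⌊2z₀/π⌋ + 1 = ⌊5.088⌋ + 1 = 6.

N = 6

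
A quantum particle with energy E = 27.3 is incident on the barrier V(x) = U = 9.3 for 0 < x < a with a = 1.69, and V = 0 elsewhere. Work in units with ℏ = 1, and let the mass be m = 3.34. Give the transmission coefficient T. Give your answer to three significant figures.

E > U: inside the barrier k₂ = √(2m(E − U))/ℏ = 10.97, k₂a = 18.53.
T = [1 + U² sin²(k₂a) / (4E(E − U))]⁻¹ = 1/1.004 = 0.996.

T = 0.996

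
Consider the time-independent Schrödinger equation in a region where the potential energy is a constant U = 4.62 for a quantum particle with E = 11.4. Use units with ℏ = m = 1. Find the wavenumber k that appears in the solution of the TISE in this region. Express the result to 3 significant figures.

With E > U the solution is oscillatory, ψ ∝ e^{±ikx} with k = √(2m(E − U))/ℏ.
k = √(2 × 1 × 6.78) = 3.682.

k = 3.68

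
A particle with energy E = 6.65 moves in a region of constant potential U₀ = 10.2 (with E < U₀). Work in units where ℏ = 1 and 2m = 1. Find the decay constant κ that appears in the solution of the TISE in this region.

κ = 1.88

Since E < U₀ the TISE in this region is ψ'' = κ²ψ with κ = √(2m(U₀ − E))/ℏ.
κ = √(2 × 0.5 × 3.55) = 1.884.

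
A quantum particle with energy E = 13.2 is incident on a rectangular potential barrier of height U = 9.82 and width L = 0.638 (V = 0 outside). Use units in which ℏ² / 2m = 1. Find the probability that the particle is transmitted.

E > U: inside the barrier k₂ = √(2m(E − U))/ℏ = 1.838, k₂L = 1.173.
Matching at both interfaces gives T⁻¹ = 1 + U² sin²(k₂L) / [4E(E − U)] = 1.459, hence T = 0.685.

T = 0.685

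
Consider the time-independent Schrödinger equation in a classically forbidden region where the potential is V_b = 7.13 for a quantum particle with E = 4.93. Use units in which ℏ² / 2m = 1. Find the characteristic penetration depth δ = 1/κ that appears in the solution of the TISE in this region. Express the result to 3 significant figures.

Since E < V_b the TISE in this region is ψ'' = κ²ψ with κ = √(2m(V_b − E))/ℏ.
κ = √(2 × 0.5 × 2.2) = 1.483. The penetration depth is δ = 1/κ = 0.674.

δ = 0.674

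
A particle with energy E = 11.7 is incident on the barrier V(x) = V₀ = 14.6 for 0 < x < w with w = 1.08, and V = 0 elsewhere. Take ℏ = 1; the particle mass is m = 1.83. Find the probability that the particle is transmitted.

Since E < V₀ the interior solution is evanescent with decay constant κ = √(2m(V₀ − E))/ℏ = 3.258.
κw = 3.519, sinh(κw) = 16.85.
Matching ψ, ψ′ at both faces gives T = [1 + V₀² sinh²(κw) / (4E(V₀ − E))]⁻¹ = 1/447.1 = 0.00224.

T = 0.00224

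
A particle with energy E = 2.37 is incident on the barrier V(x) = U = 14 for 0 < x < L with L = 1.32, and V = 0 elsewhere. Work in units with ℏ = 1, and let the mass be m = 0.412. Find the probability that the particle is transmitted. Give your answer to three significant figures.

Since E < U the interior solution is evanescent with decay constant κ = √(2m(U − E))/ℏ = 3.096.
κL = 4.086, sinh(κL) = 29.75.
The exact tunnelling result is T⁻¹ = 1 + U² sinh²(κL) / [4E(U − E)] = 1574, so T = 0.000635.

T = 0.000635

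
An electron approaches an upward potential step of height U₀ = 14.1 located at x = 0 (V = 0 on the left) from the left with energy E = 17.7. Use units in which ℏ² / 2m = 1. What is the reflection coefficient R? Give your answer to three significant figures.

The wavenumbers are k₁ = √(2mE)/ℏ = 4.207 on the left and k₂ = √(2m(E − U₀))/ℏ = 1.897 on the right.
Continuity of ψ and ψ′ at the step yields the reflection amplitude r = (k₁ − k₂)/(k₁ + k₂) = 0.3784; thus R = |r|² = 0.1432, T = 0.8568.

R = 0.143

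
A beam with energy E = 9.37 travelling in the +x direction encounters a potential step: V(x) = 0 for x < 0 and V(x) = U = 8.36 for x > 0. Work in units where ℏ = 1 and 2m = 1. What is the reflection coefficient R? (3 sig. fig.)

On each side the TISE gives plane waves with k = √(2m(E − V))/ℏ: k₁ = √(2·½·9.37) = 3.061, k₂ = √(2·½·1.01) = 1.005.
Continuity of ψ and ψ′ at the step yields the reflection amplitude r = (k₁ − k₂)/(k₁ + k₂) = 0.5057; thus R = |r|² = 0.2557, T = 0.7443.

R = 0.256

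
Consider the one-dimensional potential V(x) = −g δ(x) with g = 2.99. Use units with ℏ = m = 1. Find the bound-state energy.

For x ≠ 0 the bound state is ψ ∝ e^{−κ|x|}; integrating the TISE across the delta gives the cusp condition 2κ = 2mg/ℏ², so κ = 2.990.
Then E = −ℏ²κ²/(2m) = −mg²/(2ℏ²) = -4.470.

E = -4.47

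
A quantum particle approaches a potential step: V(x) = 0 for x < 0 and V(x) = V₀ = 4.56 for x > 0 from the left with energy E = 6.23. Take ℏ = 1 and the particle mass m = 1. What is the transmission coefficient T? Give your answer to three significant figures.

On each side the TISE gives plane waves with k = √(2m(E − V))/ℏ: k₁ = √(2·1·6.23) = 3.530, k₂ = √(2·1·1.67) = 1.828.
Continuity of ψ and ψ′ at the step yields the reflection amplitude r = (k₁ − k₂)/(k₁ + k₂) = 0.3177; thus R = |r|² = 0.1010, T = 0.8990.

T = 0.899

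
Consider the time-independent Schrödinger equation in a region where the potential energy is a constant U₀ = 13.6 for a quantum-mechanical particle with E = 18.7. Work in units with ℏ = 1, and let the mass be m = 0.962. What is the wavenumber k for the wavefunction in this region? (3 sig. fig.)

With E > U₀ the solution is oscillatory, ψ ∝ e^{±ikx} with k = √(2m(E − U₀))/ℏ.
k = √(2 × 0.962 × 5.1) = 3.132.

k = 3.13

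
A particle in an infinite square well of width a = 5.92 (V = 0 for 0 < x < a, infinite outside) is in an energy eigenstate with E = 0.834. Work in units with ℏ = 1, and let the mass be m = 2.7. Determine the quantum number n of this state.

n = 4

From E_n = n²π²ℏ²/(2ma²) invert to n = √(2ma²E)/(πℏ).
n = (5.92/π) × √(2 × 2.7 × 0.834) = 3.999 → n = 4.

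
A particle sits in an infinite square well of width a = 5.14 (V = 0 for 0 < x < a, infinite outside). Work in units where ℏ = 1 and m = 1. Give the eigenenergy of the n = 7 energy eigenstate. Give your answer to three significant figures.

E = 9.15

The infinite-well eigenfunctions ψ_n = √(2/a) sin(nπx/a) vanish at both walls, giving E_n = n²π²ℏ²/(2ma²).
E_7 = 7² × π² / (2 × 1 × 5.14²) = 9.152.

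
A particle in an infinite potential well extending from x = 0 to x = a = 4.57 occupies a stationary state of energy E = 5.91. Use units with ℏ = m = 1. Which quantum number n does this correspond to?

n = 5

For an infinite well E_n = n²π²ℏ²/(2ma²), so n = (a/πℏ)√(2mE).
n = (4.57/π) × √(2 × 1 × 5.91) = 5.001 → n = 5.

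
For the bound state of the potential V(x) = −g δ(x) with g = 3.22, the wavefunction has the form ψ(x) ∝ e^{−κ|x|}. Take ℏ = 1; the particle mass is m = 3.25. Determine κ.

κ = 10.5

Integrating the TISE across x = 0 gives the cusp condition ψ'(0⁺) − ψ'(0⁻) = −(2mg/ℏ²)ψ(0).
With ψ ∝ e^{−κ|x|} this yields −2κ = −2mg/ℏ², so κ = mg/ℏ² = 10.47.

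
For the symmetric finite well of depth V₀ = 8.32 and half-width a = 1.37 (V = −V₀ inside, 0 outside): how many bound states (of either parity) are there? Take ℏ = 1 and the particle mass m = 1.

The dimensionless depth is z₀ = a√(2mV₀)/ℏ = 1.37 × √(16.64) = 5.589.
The even/odd transcendental equations gain one root per π/2 in z₀, giving N = 1 + ⌊2z₀/π⌋ = 1 + ⌊3.558⌋ = 4.

N = 4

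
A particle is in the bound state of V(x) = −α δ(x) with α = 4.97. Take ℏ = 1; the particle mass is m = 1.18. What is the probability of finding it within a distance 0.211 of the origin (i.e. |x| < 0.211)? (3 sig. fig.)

The normalised bound state is ψ = √κ e^{−κ|x|} with κ = mα/ℏ² = 5.865.
P(|x| < d) = ∫_{−d}^{d} κ e^{−2κ|x|} dx = 1 − e^{−2κd} = 1 − e^{−2.475} = 0.9158.

P = 0.916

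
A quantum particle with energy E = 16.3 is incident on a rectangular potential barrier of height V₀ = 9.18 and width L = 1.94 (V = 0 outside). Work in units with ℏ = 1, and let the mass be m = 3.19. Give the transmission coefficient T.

T = 0.959

E > V₀: inside the barrier k₂ = √(2m(E − V₀))/ℏ = 6.740, k₂L = 13.08.
T = [1 + V₀² sin²(k₂L) / (4E(E − V₀))]⁻¹ = 1/1.043 = 0.959.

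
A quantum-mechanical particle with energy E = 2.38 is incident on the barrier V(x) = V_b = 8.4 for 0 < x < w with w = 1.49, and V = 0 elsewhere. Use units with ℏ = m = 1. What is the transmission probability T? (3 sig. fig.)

T = 0.000105

E < V_b: inside the barrier ψ ∝ e^{±κx} with κ = √(2m(V_b − E))/ℏ = 3.470.
κw = 5.170, sinh(κw) = 87.96.
The exact tunnelling result is T⁻¹ = 1 + V_b² sinh²(κw) / [4E(V_b − E)] = 9528, so T = 0.000105.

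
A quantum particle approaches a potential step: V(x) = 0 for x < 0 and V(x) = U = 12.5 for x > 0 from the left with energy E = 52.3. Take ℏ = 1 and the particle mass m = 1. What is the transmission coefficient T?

T = 0.995

On each side the TISE gives plane waves with k = √(2m(E − V))/ℏ: k₁ = √(2·1·52.3) = 10.23, k₂ = √(2·1·39.8) = 8.922.
Continuity of ψ and ψ′ at the step yields the reflection amplitude r = (k₁ − k₂)/(k₁ + k₂) = 0.06818; thus R = |r|² = 0.004648, T = 0.9954.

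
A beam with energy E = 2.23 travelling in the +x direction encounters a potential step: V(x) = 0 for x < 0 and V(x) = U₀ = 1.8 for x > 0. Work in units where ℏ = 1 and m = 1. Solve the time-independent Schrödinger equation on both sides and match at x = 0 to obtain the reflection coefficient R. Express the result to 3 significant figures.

The wavenumbers are k₁ = √(2mE)/ℏ = 2.112 on the left and k₂ = √(2m(E − U₀))/ℏ = 0.9274 on the right.
Matching ψ and ψ′ at x = 0 gives r = (k₁ − k₂)/(k₁ + k₂), so R = r² = 0.1519 and T = 1 − R = 0.8481.

R = 0.152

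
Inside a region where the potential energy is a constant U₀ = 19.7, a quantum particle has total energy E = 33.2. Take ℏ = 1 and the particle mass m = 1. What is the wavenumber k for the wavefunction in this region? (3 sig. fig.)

With E > U₀ the solution is oscillatory, ψ ∝ e^{±ikx} with k = √(2m(E − U₀))/ℏ.
k = √(2 × 1 × 13.5) = 5.196.

k = 5.20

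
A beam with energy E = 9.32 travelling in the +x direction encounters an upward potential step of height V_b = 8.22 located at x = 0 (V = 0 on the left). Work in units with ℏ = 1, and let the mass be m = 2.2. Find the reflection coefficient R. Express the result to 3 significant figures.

R = 0.239

The wavenumbers are k₁ = √(2mE)/ℏ = 6.404 on the left and k₂ = √(2m(E − V_b))/ℏ = 2.200 on the right.
Matching ψ and ψ′ at x = 0 gives r = (k₁ − k₂)/(k₁ + k₂), so R = r² = 0.2387 and T = 1 − R = 0.7613.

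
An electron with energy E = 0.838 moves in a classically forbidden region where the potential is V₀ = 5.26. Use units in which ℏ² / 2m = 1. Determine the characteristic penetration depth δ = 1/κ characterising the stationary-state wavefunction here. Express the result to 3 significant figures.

Since E < V₀ the TISE in this region is ψ'' = κ²ψ with κ = √(2m(V₀ − E))/ℏ.
κ = √(2 × 0.5 × 4.422) = 2.103. The penetration depth is δ = 1/κ = 0.476.

δ = 0.476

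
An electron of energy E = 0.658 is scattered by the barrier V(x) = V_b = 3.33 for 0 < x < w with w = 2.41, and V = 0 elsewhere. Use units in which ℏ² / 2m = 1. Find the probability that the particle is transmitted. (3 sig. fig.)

E < V_b: inside the barrier ψ ∝ e^{±κx} with κ = √(2m(V_b − E))/ℏ = 1.635.
κw = 3.939, sinh(κw) = 25.69.
The exact tunnelling result is T⁻¹ = 1 + V_b² sinh²(κw) / [4E(V_b − E)] = 1041, so T = 0.000960.

T = 0.000960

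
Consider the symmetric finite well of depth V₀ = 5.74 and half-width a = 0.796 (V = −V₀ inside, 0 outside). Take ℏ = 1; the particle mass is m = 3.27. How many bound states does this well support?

The dimensionless depth is z₀ = a√(2mV₀)/ℏ = 0.796 × √(37.54) = 4.877.
A new bound state (alternating even/odd) appears each time z₀ passes a multiple of π/2, so N = ⌊2z₀/π⌋ + 1 = ⌊3.105⌋ + 1 = 4.

N = 4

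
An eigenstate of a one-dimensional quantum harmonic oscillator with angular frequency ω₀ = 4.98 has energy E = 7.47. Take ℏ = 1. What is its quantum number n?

n = 1

E_n = ℏω₀(n + ½) ⇒ n = E/(ℏω₀) − ½ = 7.47/4.98 − 0.5 = 1.000 → n = 1.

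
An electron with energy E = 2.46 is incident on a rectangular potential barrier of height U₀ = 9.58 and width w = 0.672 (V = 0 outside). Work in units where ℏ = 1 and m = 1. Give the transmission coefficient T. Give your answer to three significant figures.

T = 0.0190

E < U₀: inside the barrier ψ ∝ e^{±κx} with κ = √(2m(U₀ − E))/ℏ = 3.774.
κw = 2.536, sinh(κw) = 6.274.
The exact tunnelling result is T⁻¹ = 1 + U₀² sinh²(κw) / [4E(U₀ − E)] = 52.56, so T = 0.0190.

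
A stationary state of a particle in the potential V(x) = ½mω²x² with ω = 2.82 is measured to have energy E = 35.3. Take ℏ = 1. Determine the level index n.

n = 12

Invert E_n = (n + ½)ℏω: n = E/ℏω − ½ = 12.018, so n = 12.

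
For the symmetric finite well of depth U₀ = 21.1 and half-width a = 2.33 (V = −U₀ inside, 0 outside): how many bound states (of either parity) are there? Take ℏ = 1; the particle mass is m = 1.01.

The dimensionless depth is z₀ = a√(2mU₀)/ℏ = 2.33 × √(42.62) = 15.21.
A new bound state (alternating even/odd) appears each time z₀ passes a multiple of π/2, so N = ⌊2z₀/π⌋ + 1 = ⌊9.684⌋ + 1 = 10.

N = 10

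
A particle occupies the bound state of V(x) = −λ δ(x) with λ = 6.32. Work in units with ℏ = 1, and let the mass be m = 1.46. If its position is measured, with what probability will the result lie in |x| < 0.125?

P = 0.900

The normalised bound state is ψ = √κ e^{−κ|x|} with κ = mλ/ℏ² = 9.227.
P(|x| < d) = ∫_{−d}^{d} κ e^{−2κ|x|} dx = 1 − e^{−2κd} = 1 − e^{−2.307} = 0.9004.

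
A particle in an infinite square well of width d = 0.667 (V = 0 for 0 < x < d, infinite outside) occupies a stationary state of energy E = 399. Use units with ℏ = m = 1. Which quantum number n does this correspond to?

From E_n = n²π²ℏ²/(2md²) invert to n = √(2md²E)/(πℏ).
n = (0.667/π) × √(2 × 1 × 399) = 5.998 → n = 6.

n = 6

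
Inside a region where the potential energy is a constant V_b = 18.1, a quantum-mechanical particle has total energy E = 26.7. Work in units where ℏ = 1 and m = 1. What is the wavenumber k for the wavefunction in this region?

k = 4.15

With E > V_b the solution is oscillatory, ψ ∝ e^{±ikx} with k = √(2m(E − V_b))/ℏ.
k = √(2 × 1 × 8.6) = 4.147.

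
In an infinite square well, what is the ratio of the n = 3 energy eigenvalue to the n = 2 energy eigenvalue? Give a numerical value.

E_n = n²π²ℏ²/(2mL²) so the ratio is n₂²/n₁² = 9/4 = 2.25.

2.25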